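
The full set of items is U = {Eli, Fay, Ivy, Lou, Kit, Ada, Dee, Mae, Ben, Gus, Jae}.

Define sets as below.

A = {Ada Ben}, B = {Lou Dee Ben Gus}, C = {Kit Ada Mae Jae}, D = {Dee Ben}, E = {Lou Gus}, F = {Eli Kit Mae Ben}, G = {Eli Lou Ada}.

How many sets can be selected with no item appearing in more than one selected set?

3

C, D, E are pairwise disjoint (C={Kit,Ada,Mae,Jae}; D={Dee,Ben}; E={Lou,Gus}).
Every remaining set overlaps one of these, and no 4 of the listed sets are pairwise disjoint, so 3 is the maximum.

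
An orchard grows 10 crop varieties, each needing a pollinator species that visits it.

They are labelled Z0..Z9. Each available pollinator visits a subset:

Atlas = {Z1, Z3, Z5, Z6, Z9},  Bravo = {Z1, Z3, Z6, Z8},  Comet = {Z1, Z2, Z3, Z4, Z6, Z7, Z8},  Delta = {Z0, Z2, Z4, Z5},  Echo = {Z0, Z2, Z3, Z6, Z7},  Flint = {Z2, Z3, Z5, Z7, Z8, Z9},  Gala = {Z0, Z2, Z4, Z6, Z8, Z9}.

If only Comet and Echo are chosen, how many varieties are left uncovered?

2

Union of Comet, Echo = {Z0, Z1, Z2, Z3, Z4, Z6, Z7, Z8}.
Not covered: Z5, Z9 — 2 varieties.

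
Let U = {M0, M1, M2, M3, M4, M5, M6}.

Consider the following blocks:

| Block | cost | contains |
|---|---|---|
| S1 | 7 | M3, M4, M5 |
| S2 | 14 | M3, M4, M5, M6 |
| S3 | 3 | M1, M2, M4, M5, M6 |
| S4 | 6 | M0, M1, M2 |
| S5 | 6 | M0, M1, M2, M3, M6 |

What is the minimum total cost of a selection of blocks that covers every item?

S3, S5 together cover every item (S3 ∪ S5 = {M0, M1, M2, M3, M4, M5, M6}); total cost 3 + 6 = 9.
No covering selection has total cost below 9.

9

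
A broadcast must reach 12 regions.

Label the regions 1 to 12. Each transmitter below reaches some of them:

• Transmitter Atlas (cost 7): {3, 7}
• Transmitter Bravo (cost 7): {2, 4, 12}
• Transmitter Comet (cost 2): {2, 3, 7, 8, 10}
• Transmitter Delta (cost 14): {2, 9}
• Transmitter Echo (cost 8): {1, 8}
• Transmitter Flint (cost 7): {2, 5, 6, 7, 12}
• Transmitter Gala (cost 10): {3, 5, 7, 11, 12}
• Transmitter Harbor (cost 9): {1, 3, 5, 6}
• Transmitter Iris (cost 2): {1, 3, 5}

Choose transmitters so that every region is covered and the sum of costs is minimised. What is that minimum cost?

42

Bravo, Comet, Delta, Gala, Harbor together cover every region (Bravo ∪ Comet ∪ Delta ∪ Gala ∪ Harbor = {1, 2, 3, 4, 5, 6, 7, 8, 9, 10, 11, 12}); total cost 7 + 2 + 14 + 10 + 9 = 42.
No covering selection has total cost below 42.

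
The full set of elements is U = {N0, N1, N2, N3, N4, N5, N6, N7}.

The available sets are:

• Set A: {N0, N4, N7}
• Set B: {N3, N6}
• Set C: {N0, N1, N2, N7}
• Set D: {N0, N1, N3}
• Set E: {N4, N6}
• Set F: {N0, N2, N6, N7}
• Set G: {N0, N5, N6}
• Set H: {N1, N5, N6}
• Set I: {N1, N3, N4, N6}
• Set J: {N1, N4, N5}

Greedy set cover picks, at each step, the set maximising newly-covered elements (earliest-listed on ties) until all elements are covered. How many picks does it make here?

Greedy: pick C (covers 4 new) → pick I (covers 3 new) → pick G (covers 1 new). Total picks: 3.

3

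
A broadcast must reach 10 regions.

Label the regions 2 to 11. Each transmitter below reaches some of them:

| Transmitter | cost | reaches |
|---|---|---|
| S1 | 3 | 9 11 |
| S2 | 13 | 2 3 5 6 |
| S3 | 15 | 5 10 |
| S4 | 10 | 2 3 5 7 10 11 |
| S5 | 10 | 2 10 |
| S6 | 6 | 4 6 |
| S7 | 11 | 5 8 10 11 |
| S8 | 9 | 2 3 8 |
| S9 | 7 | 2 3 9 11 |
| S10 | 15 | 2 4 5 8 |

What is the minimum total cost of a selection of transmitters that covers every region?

S1, S4, S6, S8 together cover every region (S1 ∪ S4 ∪ S6 ∪ S8 = {2, 3, 4, 5, 6, 7, 8, 9, 10, 11}); total cost 3 + 10 + 6 + 9 = 28.
No covering selection has total cost below 28.

28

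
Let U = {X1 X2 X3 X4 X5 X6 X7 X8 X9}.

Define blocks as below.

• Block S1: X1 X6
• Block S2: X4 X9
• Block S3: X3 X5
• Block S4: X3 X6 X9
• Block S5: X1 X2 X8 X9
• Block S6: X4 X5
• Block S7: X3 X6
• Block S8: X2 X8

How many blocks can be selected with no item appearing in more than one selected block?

S1, S2, S3, S8 are pairwise disjoint (S1={X1,X6}; S2={X4,X9}; S3={X3,X5}; S8={X2,X8}).
Every remaining block overlaps one of these, and no 5 of the listed blocks are pairwise disjoint, so 4 is the maximum.

4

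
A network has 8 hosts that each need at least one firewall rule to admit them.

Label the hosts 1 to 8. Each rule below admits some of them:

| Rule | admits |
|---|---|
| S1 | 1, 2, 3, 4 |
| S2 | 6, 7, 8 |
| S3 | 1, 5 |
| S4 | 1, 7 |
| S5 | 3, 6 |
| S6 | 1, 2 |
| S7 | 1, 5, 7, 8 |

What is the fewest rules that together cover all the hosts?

3

S1 and S2 and S7 together: S1 ∪ S2 ∪ S7 = {1, 2, 3, 4, 5, 6, 7, 8} — every host is covered.
Only S1 contains 4, so S1 is forced; the remaining 4 hosts need at least 2 more rules (each remaining rule adds at most 3) — so at least 3 rules are needed, and 3 is optimal.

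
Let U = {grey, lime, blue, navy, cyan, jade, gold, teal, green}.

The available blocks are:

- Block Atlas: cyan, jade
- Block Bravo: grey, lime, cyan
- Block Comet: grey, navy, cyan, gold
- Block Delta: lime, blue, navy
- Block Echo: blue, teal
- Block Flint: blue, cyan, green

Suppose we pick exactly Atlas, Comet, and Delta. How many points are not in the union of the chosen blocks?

Union of Atlas, Comet, Delta = {grey, lime, blue, navy, cyan, jade, gold}.
Not covered: teal, green — 2 points.

2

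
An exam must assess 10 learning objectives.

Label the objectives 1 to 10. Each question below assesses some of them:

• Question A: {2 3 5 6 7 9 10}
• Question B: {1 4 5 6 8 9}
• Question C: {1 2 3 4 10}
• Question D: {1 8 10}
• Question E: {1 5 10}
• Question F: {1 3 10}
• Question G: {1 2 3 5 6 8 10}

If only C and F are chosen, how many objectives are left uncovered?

5

Union of C, F = {1, 2, 3, 4, 10}.
Not covered: 5, 6, 7, 8, 9 — 5 objectives.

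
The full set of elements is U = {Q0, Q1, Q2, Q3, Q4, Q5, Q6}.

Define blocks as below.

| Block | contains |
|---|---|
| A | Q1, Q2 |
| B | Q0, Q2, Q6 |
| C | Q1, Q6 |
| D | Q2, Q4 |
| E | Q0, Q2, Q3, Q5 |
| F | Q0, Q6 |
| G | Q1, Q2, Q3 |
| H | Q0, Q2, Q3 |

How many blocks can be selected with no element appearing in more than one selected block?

2

C, H are pairwise disjoint (C={Q1,Q6}; H={Q0,Q2,Q3}).
Every remaining block overlaps one of these, and no 3 of the listed blocks are pairwise disjoint, so 2 is the maximum.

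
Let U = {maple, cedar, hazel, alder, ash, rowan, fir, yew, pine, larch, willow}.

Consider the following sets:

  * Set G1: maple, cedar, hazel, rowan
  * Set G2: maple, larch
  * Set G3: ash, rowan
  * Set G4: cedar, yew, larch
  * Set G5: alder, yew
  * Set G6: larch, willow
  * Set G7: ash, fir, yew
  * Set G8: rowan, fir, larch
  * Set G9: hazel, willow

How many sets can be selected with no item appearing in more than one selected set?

G2, G3, G5, G9 are pairwise disjoint (G2={maple,larch}; G3={ash,rowan}; G5={alder,yew}; G9={hazel,willow}).
Every remaining set overlaps one of these, and no 5 of the listed sets are pairwise disjoint, so 4 is the maximum.

4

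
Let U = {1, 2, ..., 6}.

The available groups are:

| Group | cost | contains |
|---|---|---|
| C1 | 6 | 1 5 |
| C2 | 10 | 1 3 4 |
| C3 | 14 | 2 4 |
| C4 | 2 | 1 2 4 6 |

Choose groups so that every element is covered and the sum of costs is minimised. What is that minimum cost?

18

C1, C2, C4 together cover every element (C1 ∪ C2 ∪ C4 = {1, 2, 3, 4, 5, 6}); total cost 6 + 10 + 2 = 18.
No covering selection has total cost below 18.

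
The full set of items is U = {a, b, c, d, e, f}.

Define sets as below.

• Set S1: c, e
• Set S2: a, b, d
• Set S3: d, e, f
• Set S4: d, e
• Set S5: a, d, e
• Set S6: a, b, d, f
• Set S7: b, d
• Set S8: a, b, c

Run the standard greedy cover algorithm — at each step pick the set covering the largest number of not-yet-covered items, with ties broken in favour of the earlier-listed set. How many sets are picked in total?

2

Greedy: pick S6 (covers 4 new) → pick S1 (covers 2 new). Total picks: 2.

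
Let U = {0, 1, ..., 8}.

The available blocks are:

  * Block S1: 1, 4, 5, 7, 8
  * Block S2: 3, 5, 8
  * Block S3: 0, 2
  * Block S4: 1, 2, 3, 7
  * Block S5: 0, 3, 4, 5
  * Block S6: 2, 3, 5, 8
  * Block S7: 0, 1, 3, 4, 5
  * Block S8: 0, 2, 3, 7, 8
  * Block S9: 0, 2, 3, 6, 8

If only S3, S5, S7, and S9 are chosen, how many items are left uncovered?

1

Union of S3, S5, S7, S9 = {0, 1, 2, 3, 4, 5, 6, 8}.
Not covered: 7 — 1 item.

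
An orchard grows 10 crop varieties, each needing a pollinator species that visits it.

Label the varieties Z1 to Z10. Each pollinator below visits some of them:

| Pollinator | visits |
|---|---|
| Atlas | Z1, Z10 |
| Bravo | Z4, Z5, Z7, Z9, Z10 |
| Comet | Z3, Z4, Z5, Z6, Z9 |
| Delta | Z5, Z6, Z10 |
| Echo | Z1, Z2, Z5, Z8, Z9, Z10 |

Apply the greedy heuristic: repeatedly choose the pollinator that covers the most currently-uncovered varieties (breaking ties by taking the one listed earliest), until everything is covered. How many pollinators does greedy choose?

Greedy: pick Echo (covers 6 new) → pick Comet (covers 3 new) → pick Bravo (covers 1 new). Total picks: 3.

3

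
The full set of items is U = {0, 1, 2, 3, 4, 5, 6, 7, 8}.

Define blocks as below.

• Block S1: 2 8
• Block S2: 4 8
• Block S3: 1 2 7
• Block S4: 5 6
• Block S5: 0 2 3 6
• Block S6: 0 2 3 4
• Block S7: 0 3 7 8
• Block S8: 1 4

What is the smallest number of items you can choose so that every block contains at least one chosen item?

The 4 items {1, 2, 5, 8} hit every block.
No choice of 3 items meets every block, so 4 is the minimum.

4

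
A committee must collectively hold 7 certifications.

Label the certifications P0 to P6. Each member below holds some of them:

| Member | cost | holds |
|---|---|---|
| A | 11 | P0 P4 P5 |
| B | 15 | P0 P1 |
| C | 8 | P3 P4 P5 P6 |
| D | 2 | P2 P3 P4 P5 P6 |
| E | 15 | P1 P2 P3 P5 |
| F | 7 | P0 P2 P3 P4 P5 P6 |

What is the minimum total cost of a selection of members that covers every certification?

17

B, D together cover every certification (B ∪ D = {P0, P1, P2, P3, P4, P5, P6}); total cost 15 + 2 = 17.
The greedy pick D, F, B costs 24; no covering selection beats 17.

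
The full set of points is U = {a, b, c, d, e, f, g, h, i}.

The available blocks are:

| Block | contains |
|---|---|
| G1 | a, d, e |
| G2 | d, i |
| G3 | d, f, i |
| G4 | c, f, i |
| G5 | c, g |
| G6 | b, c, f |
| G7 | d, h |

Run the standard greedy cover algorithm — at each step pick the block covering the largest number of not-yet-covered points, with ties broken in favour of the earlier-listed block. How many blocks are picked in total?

Greedy: pick G1 (covers 3 new) → pick G4 (covers 3 new) → pick G5 (covers 1 new) → pick G6 (covers 1 new) → pick G7 (covers 1 new). Total picks: 5.

5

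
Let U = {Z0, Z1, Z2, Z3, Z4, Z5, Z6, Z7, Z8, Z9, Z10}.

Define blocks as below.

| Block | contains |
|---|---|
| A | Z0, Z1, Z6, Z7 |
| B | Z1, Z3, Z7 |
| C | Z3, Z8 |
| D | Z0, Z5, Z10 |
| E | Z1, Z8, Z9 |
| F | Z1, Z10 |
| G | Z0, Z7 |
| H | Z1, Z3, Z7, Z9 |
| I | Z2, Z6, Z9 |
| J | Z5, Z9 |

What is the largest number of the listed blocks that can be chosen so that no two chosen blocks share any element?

C, F, G, I are pairwise disjoint (C={Z3,Z8}; F={Z1,Z10}; G={Z0,Z7}; I={Z2,Z6,Z9}).
Every remaining block overlaps one of these, and no 5 of the listed blocks are pairwise disjoint, so 4 is the maximum.

4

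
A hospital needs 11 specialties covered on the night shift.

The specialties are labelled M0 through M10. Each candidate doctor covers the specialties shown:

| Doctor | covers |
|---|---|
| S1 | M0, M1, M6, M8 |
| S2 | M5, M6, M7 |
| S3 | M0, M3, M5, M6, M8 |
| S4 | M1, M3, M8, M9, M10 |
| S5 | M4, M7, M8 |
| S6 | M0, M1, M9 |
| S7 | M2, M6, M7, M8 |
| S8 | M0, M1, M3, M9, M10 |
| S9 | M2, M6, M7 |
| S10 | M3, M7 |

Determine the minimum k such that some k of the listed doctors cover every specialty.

4

S3 and S5 and S7 and S8 together: S3 ∪ S5 ∪ S7 ∪ S8 = {M0, M1, M2, M3, M4, M5, M6, M7, M8, M9, M10} — every specialty is covered.
No 3 of the 10 doctors cover everything (all 120 combinations miss at least one specialty), so 4 is optimal.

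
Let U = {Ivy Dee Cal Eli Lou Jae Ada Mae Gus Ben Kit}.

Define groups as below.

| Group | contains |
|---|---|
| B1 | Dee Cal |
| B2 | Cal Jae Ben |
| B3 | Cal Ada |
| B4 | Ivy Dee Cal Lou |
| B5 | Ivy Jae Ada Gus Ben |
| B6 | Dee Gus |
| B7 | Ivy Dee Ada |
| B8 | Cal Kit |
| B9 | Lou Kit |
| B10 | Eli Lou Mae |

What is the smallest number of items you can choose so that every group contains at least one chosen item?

4

Take H = {Dee, Cal, Lou, Gus}. Each listed group contains at least one of these, so H is a hitting set of size 4.
No choice of 3 items meets every group, so 4 is the minimum.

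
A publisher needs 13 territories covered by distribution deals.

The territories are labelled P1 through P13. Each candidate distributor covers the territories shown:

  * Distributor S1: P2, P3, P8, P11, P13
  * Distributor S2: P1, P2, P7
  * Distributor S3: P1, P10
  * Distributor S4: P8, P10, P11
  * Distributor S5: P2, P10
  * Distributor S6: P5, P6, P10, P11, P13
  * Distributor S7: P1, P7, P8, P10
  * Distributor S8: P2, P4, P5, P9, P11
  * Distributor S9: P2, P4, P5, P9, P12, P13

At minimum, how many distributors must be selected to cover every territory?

S1 and S6 and S7 and S9 together: S1 ∪ S6 ∪ S7 ∪ S9 = {P1, P2, P3, P4, P5, P6, P7, P8, P9, P10, P11, P12, P13} — every territory is covered.
No 3 of the 9 distributors cover everything (all 84 combinations miss at least one territory), so 4 is optimal.

4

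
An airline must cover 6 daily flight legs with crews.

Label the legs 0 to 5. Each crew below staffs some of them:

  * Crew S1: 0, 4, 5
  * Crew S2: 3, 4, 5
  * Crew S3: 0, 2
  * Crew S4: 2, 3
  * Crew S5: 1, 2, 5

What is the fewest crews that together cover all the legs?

3

Take {S2, S3, S5}. Their union is {0, 1, 2, 3, 4, 5}, which is all 6 legs.
Only S5 contains 1, so S5 is forced; the remaining 3 legs need at least 2 more crews (each remaining crew adds at most 2) — so at least 3 crews are needed, and 3 is optimal.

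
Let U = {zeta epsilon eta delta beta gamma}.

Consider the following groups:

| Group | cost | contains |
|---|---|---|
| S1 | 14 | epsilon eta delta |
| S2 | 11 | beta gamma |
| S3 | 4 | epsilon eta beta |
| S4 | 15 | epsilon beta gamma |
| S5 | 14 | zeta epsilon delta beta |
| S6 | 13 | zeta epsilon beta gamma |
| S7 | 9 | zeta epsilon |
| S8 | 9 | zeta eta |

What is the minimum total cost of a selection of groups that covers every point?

S1, S6 together cover every point (S1 ∪ S6 = {zeta, epsilon, eta, delta, beta, gamma}); total cost 14 + 13 = 27.
The greedy pick S3, S6, S1 costs 31; no covering selection beats 27.

27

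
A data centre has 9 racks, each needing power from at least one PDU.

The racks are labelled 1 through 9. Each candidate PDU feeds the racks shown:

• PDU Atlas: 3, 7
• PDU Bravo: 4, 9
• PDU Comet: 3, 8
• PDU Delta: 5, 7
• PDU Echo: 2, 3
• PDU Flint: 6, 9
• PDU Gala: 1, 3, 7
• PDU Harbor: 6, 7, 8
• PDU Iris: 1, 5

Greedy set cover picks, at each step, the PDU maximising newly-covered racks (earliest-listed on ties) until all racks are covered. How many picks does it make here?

Greedy: pick Gala (covers 3 new) → pick Bravo (covers 2 new) → pick Harbor (covers 2 new) → pick Delta (covers 1 new) → pick Echo (covers 1 new). Total picks: 5.
(The true minimum cover uses only 4 PDUs, so greedy is not optimal here.)

5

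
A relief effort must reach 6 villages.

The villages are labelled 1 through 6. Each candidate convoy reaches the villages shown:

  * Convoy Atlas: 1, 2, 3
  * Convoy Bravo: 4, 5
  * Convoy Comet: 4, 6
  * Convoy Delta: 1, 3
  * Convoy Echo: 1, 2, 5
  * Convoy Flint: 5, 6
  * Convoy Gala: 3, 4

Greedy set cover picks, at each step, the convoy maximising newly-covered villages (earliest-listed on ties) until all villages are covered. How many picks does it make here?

3

Greedy: pick Atlas (covers 3 new) → pick Bravo (covers 2 new) → pick Comet (covers 1 new). Total picks: 3.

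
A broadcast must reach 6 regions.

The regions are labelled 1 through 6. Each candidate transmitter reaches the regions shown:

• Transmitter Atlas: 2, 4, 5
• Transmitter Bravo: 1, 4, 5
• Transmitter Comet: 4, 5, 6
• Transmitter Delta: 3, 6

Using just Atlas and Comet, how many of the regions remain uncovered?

2

Union of Atlas, Comet = {2, 4, 5, 6}.
Not covered: 1, 3 — 2 regions.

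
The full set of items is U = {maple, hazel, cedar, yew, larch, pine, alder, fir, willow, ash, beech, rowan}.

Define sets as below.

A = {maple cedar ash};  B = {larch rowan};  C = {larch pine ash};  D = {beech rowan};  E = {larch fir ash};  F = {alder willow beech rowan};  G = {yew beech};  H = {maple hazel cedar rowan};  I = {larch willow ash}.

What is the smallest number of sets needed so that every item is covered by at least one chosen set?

C, E, F, G, and H cover everything between them: the union {maple, hazel, cedar, yew, larch, pine, alder, fir, willow, ash, beech, rowan} is all of U.
No 4 of the 9 sets cover everything (all 126 combinations miss at least one item), so 5 is optimal.

5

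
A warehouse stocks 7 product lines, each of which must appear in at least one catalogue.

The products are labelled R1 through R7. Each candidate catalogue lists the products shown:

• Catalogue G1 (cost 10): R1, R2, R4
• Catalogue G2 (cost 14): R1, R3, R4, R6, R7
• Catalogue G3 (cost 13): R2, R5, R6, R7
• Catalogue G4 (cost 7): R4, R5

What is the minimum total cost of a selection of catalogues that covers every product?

27

G2, G3 together cover every product (G2 ∪ G3 = {R1, R2, R3, R4, R5, R6, R7}); total cost 14 + 13 = 27.
No covering selection has total cost below 27.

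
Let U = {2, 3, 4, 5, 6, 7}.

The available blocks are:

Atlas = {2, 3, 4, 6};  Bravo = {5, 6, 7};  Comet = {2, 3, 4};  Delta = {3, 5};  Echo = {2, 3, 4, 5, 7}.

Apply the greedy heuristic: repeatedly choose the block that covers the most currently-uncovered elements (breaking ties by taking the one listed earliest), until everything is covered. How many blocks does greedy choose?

Greedy: pick Echo (covers 5 new) → pick Atlas (covers 1 new). Total picks: 2.

2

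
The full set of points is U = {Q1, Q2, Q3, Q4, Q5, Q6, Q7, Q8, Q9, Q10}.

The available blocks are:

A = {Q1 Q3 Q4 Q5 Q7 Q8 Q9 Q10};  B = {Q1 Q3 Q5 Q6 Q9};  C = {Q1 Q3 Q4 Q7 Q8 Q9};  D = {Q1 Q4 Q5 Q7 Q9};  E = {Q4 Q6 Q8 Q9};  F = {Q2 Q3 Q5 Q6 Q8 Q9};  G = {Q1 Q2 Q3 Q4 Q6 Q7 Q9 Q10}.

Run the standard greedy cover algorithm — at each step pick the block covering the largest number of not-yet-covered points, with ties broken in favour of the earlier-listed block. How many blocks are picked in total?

2

Greedy: pick A (covers 8 new) → pick F (covers 2 new). Total picks: 2.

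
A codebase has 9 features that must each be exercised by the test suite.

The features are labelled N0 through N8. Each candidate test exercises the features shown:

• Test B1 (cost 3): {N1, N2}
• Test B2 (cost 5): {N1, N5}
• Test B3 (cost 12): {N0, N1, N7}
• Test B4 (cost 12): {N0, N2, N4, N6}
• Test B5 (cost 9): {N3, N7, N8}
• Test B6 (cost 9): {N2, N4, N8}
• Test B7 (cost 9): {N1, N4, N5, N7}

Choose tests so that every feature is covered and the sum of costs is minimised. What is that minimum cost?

26

B2, B4, B5 together cover every feature (B2 ∪ B4 ∪ B5 = {N0, N1, N2, N3, N4, N5, N6, N7, N8}); total cost 5 + 12 + 9 = 26.
The greedy pick B1, B5, B4, B2 costs 29; no covering selection beats 26.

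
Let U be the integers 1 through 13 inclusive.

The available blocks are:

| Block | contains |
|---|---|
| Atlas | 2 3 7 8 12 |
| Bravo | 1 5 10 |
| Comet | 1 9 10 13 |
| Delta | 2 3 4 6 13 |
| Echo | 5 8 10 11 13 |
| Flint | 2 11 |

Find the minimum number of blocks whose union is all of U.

Atlas and Comet and Delta and Echo together: Atlas ∪ Comet ∪ Delta ∪ Echo = {1, 2, 3, 4, 5, 6, 7, 8, 9, 10, 11, 12, 13} — every item is covered.
No 3 of the 6 blocks cover everything (all 20 combinations miss at least one item), so 4 is optimal.

4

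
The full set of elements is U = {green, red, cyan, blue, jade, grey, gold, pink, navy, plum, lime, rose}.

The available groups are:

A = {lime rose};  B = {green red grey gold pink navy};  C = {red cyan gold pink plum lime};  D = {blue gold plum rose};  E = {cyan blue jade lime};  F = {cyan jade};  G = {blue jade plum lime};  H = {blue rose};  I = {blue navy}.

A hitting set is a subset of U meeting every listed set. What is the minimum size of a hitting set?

4

Take T = {cyan, navy, lime, rose}. Each listed group contains at least one of these, so T is a hitting set of size 4.
No choice of 3 elements meets every group, so 4 is the minimum.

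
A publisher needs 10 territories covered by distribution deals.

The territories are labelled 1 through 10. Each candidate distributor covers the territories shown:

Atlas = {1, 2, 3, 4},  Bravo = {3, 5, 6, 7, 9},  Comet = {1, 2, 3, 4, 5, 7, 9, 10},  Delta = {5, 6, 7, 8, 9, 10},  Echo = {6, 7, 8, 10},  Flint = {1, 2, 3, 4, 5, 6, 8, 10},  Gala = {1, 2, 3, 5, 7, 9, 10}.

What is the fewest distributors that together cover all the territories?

Take {Comet, Flint}. Their union is {1, 2, 3, 4, 5, 6, 7, 8, 9, 10}, which is all 10 territories.
No single distributor has all 10 territories (the largest, Comet, has 8), so 2 is optimal.

2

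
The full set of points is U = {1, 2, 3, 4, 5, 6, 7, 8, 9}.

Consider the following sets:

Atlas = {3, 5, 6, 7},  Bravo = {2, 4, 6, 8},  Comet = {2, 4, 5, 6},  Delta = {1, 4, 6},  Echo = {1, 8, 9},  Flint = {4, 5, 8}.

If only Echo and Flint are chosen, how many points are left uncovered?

4

Union of Echo, Flint = {1, 4, 5, 8, 9}.
Not covered: 2, 3, 6, 7 — 4 points.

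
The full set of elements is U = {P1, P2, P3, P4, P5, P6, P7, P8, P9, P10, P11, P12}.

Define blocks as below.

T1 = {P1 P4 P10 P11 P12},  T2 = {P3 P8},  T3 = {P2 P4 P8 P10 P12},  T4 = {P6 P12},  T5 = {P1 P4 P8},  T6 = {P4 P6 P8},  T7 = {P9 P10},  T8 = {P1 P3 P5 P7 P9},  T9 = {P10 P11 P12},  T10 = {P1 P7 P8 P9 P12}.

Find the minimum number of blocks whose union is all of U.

4

Take {T1, T3, T6, T8}. Their union is {P1, P2, P3, P4, P5, P6, P7, P8, P9, P10, P11, P12}, which is all 12 elements.
No 3 of the 10 blocks cover everything (all 120 combinations miss at least one element), so 4 is optimal.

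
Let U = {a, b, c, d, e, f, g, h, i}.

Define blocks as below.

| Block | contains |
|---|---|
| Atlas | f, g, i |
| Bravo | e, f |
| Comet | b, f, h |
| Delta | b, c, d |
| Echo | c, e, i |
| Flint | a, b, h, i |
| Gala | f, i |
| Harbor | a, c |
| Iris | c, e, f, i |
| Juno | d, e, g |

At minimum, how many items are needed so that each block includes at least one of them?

4

The 4 items {a, d, f, i} hit every block.
No choice of 3 items meets every block, so 4 is the minimum.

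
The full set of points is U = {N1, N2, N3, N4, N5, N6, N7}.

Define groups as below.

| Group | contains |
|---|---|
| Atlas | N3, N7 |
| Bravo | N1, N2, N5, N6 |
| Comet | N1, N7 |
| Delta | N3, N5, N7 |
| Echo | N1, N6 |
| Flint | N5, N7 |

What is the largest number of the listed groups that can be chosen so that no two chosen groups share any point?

2

Atlas, Bravo are pairwise disjoint (Atlas={N3,N7}; Bravo={N1,N2,N5,N6}).
Every remaining group overlaps one of these, and no 3 of the listed groups are pairwise disjoint, so 2 is the maximum.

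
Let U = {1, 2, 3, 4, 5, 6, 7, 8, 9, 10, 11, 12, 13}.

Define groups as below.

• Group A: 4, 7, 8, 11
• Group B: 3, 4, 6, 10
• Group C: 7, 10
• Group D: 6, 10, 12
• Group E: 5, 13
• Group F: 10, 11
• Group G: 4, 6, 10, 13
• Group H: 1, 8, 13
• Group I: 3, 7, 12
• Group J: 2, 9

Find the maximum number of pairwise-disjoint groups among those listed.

4

F, H, I, J are pairwise disjoint (F={10,11}; H={1,8,13}; I={3,7,12}; J={2,9}).
Every remaining group overlaps one of these, and no 5 of the listed groups are pairwise disjoint, so 4 is the maximum.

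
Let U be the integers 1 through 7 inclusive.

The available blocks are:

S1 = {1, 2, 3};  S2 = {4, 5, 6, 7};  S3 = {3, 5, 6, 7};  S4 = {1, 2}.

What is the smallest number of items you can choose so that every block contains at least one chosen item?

The 2 items {2, 6} hit every block.
The blocks S3, S4 are pairwise disjoint, so any hitting set needs a separate item for each — at least 2. Hence 2 is optimal.

2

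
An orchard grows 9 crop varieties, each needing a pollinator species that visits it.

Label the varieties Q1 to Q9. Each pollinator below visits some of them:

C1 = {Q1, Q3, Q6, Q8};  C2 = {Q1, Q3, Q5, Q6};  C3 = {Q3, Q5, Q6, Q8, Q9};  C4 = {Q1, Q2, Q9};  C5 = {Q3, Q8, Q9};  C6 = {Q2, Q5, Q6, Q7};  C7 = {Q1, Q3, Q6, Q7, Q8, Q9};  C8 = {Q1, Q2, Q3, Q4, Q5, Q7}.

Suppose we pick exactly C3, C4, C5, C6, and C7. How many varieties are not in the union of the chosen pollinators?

Union of C3, C4, C5, C6, C7 = {Q1, Q2, Q3, Q5, Q6, Q7, Q8, Q9}.
Not covered: Q4 — 1 variety.

1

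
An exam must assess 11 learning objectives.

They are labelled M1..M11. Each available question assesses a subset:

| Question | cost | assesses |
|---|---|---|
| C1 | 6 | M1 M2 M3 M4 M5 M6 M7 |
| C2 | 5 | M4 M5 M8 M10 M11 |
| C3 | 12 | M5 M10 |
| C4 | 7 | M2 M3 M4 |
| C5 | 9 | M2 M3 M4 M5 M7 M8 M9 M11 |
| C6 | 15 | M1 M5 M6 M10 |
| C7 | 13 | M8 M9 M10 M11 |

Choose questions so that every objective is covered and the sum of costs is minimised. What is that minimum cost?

C1, C7 together cover every objective (C1 ∪ C7 = {M1, M2, M3, M4, M5, M6, M7, M8, M9, M10, M11}); total cost 6 + 13 = 19.
The greedy pick C1, C2, C5 costs 20; no covering selection beats 19.

19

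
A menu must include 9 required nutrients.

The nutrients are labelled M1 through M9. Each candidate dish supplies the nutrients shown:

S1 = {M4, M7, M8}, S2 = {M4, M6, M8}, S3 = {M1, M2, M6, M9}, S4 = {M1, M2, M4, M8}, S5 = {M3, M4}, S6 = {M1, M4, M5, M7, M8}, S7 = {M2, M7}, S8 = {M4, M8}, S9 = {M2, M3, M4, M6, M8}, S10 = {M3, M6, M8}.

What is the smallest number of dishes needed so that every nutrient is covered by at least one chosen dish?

Take {S3, S6, S9}. Their union is {M1, M2, M3, M4, M5, M6, M7, M8, M9}, which is all 9 nutrients.
Only S6 contains M5, so S6 is forced; the remaining 4 nutrients need at least 2 more dishes (each remaining dish adds at most 3) — so at least 3 dishes are needed, and 3 is optimal.

3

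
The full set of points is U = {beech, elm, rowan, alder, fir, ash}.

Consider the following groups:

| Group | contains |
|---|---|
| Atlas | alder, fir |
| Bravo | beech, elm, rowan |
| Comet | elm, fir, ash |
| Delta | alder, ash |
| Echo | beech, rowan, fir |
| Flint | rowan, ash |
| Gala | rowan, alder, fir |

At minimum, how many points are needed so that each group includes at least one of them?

3

Take H = {rowan, alder, fir}. Each listed group contains at least one of these, so H is a hitting set of size 3.
No choice of 2 points meets every group, so 3 is the minimum.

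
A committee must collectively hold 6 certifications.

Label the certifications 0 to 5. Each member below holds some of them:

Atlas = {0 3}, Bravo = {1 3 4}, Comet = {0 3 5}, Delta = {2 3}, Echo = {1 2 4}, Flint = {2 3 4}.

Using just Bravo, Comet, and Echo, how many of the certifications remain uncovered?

Union of Bravo, Comet, Echo = {0, 1, 2, 3, 4, 5} — that's every certification, so 0 are uncovered.

0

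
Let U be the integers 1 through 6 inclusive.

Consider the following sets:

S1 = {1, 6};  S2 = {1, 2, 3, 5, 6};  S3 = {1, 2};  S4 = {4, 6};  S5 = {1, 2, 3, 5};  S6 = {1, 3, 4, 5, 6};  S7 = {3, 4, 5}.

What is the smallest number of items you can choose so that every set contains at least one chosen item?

2

The 2 items {1, 4} hit every set.
The sets S1, S7 are pairwise disjoint, so any hitting set needs a separate item for each — at least 2. Hence 2 is optimal.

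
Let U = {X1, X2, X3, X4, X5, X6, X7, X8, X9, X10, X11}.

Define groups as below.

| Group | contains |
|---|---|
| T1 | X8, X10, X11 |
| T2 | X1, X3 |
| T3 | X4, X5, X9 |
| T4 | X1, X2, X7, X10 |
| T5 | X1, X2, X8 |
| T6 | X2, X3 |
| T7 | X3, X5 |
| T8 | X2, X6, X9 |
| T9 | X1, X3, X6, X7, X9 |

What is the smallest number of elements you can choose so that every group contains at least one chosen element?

Take H = {X2, X3, X9, X11}. Each listed group contains at least one of these, so H is a hitting set of size 4.
No choice of 3 elements meets every group, so 4 is the minimum.

4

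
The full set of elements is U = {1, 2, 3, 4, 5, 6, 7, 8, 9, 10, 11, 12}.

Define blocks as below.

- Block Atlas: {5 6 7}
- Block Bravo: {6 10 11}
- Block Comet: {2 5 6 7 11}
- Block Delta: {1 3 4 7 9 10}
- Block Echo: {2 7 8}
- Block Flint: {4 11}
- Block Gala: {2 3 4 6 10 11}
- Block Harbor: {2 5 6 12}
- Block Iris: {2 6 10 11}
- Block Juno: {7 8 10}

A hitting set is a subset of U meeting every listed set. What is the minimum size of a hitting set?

The 3 elements {6, 7, 11} hit every block.
The blocks Flint, Harbor, Juno are pairwise disjoint, so any hitting set needs a separate element for each — at least 3. Hence 3 is optimal.

3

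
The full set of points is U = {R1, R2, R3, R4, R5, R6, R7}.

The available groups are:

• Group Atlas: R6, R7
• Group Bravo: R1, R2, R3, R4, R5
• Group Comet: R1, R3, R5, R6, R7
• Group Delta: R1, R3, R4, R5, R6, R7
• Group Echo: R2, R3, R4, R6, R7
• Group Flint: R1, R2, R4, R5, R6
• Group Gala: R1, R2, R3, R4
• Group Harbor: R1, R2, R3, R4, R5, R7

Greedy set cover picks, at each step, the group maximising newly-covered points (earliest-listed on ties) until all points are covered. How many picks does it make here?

Greedy: pick Delta (covers 6 new) → pick Bravo (covers 1 new). Total picks: 2.

2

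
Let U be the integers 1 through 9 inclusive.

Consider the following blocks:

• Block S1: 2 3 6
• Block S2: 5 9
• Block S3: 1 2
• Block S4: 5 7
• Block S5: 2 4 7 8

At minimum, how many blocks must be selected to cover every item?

4

S1, S2, S3, and S5 cover everything between them: the union {1, 2, 3, 4, 5, 6, 7, 8, 9} is all of U.
Only S3 contains 1, so S3 is forced; the remaining 7 items need at least 3 more blocks (each remaining block adds at most 3) — so at least 4 blocks are needed, and 4 is optimal.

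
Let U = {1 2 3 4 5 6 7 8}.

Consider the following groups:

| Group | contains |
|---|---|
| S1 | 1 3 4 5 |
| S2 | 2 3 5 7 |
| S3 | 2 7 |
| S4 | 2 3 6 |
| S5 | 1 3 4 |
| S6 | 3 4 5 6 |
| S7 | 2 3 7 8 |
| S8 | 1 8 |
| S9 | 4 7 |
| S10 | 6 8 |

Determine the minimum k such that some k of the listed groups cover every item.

3

S1 and S6 and S7 together: S1 ∪ S6 ∪ S7 = {1, 2, 3, 4, 5, 6, 7, 8} — every item is covered.
No 2 of the 10 groups cover everything (all 45 combinations miss at least one item), so 3 is optimal.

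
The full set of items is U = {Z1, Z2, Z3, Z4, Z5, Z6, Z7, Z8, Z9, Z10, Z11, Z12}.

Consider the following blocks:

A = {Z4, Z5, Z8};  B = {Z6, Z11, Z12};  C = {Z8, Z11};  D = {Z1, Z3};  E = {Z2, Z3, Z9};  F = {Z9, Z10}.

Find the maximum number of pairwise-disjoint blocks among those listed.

A, B, D, F are pairwise disjoint (A={Z4,Z5,Z8}; B={Z6,Z11,Z12}; D={Z1,Z3}; F={Z9,Z10}).
Every remaining block overlaps one of these, and no 5 of the listed blocks are pairwise disjoint, so 4 is the maximum.

4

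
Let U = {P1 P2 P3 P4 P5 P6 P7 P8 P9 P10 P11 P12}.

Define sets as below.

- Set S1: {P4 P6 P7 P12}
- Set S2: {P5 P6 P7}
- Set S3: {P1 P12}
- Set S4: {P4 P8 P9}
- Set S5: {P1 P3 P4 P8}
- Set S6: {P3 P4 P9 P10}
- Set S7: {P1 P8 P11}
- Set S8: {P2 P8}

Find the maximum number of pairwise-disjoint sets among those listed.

S2, S3, S6, S8 are pairwise disjoint (S2={P5,P6,P7}; S3={P1,P12}; S6={P3,P4,P9,P10}; S8={P2,P8}).
Every remaining set overlaps one of these, and no 5 of the listed sets are pairwise disjoint, so 4 is the maximum.

4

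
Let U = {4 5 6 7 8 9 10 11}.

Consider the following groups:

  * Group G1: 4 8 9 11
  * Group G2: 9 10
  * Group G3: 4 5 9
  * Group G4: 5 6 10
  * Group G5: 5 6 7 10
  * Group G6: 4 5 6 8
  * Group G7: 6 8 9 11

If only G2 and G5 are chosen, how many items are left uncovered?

3

Union of G2, G5 = {5, 6, 7, 9, 10}.
Not covered: 4, 8, 11 — 3 items.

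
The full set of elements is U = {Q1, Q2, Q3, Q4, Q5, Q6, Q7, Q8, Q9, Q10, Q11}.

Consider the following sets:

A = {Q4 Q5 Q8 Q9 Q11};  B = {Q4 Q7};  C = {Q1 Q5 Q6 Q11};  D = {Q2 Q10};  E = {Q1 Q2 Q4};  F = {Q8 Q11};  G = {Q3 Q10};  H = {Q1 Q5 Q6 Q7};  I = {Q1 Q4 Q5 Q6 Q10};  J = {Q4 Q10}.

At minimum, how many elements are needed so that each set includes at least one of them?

4

T = {Q1, Q4, Q10, Q11} meets every set (each contains at least one member of T), and |T| = 4.
No choice of 3 elements meets every set, so 4 is the minimum.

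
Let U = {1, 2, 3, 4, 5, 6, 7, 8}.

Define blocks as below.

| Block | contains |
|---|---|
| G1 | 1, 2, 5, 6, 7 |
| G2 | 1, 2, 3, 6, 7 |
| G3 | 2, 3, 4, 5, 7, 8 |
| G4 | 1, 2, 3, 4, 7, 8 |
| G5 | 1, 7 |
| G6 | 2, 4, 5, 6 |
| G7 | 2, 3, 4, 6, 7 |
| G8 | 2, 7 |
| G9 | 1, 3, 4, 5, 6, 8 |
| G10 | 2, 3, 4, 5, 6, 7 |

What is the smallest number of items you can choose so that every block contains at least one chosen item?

2

Take H = {5, 7}. Each listed block contains at least one of these, so H is a hitting set of size 2.
The blocks G5, G6 are pairwise disjoint, so any hitting set needs a separate item for each — at least 2. Hence 2 is optimal.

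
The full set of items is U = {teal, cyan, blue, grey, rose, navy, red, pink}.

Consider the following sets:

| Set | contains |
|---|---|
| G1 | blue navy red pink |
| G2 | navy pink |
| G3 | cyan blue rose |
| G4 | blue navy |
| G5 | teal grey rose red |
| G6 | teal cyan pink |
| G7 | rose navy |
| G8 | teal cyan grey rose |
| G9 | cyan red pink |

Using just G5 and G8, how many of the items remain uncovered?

3

Union of G5, G8 = {teal, cyan, grey, rose, red}.
Not covered: blue, navy, pink — 3 items.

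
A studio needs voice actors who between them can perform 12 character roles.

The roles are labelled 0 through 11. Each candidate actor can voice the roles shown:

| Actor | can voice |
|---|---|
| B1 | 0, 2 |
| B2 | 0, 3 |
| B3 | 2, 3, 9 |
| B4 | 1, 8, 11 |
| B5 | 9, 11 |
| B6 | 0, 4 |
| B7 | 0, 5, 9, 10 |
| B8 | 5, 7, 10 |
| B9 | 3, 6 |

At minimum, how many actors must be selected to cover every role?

5

B3 and B4 and B6 and B8 and B9 together: B3 ∪ B4 ∪ B6 ∪ B8 ∪ B9 = {0, 1, 2, 3, 4, 5, 6, 7, 8, 9, 10, 11} — every role is covered.
Only B6 contains 4, so B6 is forced; the remaining 10 roles need at least 4 more actors (each remaining actor adds at most 3) — so at least 5 actors are needed, and 5 is optimal.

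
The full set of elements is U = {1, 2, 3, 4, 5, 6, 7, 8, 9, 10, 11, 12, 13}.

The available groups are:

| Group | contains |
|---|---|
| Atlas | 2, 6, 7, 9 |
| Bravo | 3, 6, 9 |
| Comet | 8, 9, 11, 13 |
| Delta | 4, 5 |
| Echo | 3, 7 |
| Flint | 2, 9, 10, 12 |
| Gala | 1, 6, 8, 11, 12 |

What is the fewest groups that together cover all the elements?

Comet and Delta and Echo and Flint and Gala together: Comet ∪ Delta ∪ Echo ∪ Flint ∪ Gala = {1, 2, 3, 4, 5, 6, 7, 8, 9, 10, 11, 12, 13} — every element is covered.
No 4 of the 7 groups cover everything (all 35 combinations miss at least one element), so 5 is optimal.

5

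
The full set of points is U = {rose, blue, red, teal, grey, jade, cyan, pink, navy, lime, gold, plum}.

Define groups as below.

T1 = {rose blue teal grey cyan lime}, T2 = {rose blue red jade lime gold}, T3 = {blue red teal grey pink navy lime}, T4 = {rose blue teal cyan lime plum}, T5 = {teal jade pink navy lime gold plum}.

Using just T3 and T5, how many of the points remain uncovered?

Union of T3, T5 = {blue, red, teal, grey, jade, pink, navy, lime, gold, plum}.
Not covered: rose, cyan — 2 points.

2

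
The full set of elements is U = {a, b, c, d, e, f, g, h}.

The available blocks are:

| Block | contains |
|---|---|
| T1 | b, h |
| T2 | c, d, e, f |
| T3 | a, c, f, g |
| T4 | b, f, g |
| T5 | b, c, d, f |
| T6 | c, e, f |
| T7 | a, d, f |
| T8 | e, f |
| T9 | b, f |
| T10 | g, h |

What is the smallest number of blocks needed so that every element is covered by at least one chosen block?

3

T1, T2, and T3 cover everything between them: the union {a, b, c, d, e, f, g, h} is all of U.
No 2 of the 10 blocks cover everything (all 45 combinations miss at least one element), so 3 is optimal.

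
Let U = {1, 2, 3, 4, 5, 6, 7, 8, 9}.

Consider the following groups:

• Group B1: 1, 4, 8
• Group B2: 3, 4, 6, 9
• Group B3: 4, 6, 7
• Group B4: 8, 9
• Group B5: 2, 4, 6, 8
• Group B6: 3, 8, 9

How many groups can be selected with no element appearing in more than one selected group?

B3, B4 are pairwise disjoint (B3={4,6,7}; B4={8,9}).
Every remaining group overlaps one of these, and no 3 of the listed groups are pairwise disjoint, so 2 is the maximum.

2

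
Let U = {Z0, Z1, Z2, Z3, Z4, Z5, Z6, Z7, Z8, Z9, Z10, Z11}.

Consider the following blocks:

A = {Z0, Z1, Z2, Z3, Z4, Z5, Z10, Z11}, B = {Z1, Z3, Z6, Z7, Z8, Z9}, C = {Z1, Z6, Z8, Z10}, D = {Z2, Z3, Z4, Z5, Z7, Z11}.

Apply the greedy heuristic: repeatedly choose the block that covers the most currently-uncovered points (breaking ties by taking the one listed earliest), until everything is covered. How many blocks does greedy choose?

2

Greedy: pick A (covers 8 new) → pick B (covers 4 new). Total picks: 2.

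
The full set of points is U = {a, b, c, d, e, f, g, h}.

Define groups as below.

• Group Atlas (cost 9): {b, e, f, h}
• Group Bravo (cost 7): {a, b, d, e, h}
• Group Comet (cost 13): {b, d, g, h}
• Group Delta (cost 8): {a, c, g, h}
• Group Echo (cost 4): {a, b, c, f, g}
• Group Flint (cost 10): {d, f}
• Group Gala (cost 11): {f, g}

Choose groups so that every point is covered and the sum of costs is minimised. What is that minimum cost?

11

Bravo, Echo together cover every point (Bravo ∪ Echo = {a, b, c, d, e, f, g, h}); total cost 7 + 4 = 11.
No covering selection has total cost below 11.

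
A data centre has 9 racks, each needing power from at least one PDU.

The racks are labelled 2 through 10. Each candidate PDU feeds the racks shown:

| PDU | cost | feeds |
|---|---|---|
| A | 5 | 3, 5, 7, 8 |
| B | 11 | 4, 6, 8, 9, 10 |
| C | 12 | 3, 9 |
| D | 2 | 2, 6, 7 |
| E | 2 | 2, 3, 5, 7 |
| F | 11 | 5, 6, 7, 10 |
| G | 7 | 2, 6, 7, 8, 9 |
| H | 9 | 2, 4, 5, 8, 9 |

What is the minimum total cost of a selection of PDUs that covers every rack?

B, E together cover every rack (B ∪ E = {2, 3, 4, 5, 6, 7, 8, 9, 10}); total cost 11 + 2 = 13.
The greedy pick E, D, B costs 15; no covering selection beats 13.

13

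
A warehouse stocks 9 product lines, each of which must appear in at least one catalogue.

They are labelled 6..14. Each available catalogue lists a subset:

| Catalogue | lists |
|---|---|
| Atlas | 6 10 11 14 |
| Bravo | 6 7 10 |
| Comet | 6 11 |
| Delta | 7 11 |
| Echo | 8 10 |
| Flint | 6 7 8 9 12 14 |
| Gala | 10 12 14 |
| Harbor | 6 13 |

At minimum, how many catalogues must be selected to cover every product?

Take {Atlas, Flint, Harbor}. Their union is {6, 7, 8, 9, 10, 11, 12, 13, 14}, which is all 9 products.
Only Flint contains 9, so Flint is forced; the remaining 3 products need at least 2 more catalogues (each remaining catalogue adds at most 2) — so at least 3 catalogues are needed, and 3 is optimal.

3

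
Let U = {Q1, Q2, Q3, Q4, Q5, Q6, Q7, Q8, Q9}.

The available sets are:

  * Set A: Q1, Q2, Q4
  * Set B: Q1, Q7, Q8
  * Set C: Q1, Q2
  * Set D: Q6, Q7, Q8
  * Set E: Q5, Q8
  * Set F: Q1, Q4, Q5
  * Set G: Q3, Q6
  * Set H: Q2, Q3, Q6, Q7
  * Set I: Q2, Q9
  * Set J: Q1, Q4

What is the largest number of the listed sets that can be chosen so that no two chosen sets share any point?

4

E, G, I, J are pairwise disjoint (E={Q5,Q8}; G={Q3,Q6}; I={Q2,Q9}; J={Q1,Q4}).
Every remaining set overlaps one of these, and no 5 of the listed sets are pairwise disjoint, so 4 is the maximum.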